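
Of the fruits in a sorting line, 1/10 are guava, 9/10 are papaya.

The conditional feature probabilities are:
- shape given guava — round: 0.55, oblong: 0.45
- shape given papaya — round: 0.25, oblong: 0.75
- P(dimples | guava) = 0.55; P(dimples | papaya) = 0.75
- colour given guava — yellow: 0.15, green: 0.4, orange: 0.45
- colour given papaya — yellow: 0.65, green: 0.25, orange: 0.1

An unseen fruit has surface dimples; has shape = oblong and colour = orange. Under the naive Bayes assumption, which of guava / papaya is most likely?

papaya

guava: 0.1 × 0.45 × 0.55 × 0.45 = 0.0111375
papaya: 0.9 × 0.75 × 0.75 × 0.1 = 0.050625
Highest score → papaya.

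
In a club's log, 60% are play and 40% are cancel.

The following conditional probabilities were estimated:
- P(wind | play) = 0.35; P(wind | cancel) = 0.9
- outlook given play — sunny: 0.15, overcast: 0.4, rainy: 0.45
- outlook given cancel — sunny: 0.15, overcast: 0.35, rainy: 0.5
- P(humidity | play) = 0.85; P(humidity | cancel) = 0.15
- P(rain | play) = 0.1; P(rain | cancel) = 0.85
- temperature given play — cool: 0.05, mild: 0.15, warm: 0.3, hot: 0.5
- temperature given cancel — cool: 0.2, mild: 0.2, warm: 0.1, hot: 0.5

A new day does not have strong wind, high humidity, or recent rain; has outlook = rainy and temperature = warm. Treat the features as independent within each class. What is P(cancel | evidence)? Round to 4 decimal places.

0.0346

play: 0.6 × (1−0.35) × 0.45 × (1−0.85) × (1−0.1) × 0.3 = 0.00710775
cancel: 0.4 × (1−0.9) × 0.5 × (1−0.15) × (1−0.85) × 0.1 = 0.000255
P(cancel | x) = 0.000255 / 0.00736275 ≈ 0.0346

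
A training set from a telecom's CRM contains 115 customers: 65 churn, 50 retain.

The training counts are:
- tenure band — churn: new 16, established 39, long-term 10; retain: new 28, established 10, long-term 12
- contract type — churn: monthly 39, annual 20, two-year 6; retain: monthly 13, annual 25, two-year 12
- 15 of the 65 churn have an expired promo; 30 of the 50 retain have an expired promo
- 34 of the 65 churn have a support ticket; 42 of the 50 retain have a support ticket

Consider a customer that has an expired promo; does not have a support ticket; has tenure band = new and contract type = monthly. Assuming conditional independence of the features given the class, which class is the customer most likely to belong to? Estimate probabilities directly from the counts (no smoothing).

churn

churn: (65/115) × (16/65) × (39/65) × (15/65) × (31/65) ≈ 0.00918755
retain: (50/115) × (28/50) × (13/50) × (30/50) × (8/50) ≈ 0.00607722
Highest score → churn.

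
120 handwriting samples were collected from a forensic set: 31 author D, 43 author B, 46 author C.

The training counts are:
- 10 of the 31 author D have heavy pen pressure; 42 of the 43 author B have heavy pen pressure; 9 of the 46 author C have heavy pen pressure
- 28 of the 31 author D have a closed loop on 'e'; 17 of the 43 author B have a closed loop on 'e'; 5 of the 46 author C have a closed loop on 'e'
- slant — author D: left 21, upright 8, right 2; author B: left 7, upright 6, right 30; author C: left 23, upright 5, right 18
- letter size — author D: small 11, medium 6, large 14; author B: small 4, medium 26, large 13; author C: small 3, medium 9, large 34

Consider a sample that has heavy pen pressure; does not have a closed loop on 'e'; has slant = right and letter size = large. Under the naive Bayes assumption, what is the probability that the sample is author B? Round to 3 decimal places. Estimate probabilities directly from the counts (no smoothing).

author D: (31/120) × (10/31) × (3/31) × (2/31) × (14/31) ≈ 0.00023497
author B: (43/120) × (42/43) × (26/43) × (30/43) × (13/43) ≈ 0.0446376
author C: (46/120) × (9/46) × (41/46) × (18/46) × (34/46) ≈ 0.0193341
P(author B | x) = 0.0446376 / 0.06420667 ≈ 0.695

0.695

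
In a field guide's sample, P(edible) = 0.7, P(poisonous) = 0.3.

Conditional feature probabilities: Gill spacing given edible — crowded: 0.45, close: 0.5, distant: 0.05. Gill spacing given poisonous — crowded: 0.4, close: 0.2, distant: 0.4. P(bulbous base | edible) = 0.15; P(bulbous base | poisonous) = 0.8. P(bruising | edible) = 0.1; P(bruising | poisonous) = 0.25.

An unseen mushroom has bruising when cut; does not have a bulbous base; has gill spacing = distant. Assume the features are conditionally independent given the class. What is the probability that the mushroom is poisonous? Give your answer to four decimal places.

edible: 0.7 × 0.05 × (1−0.15) × 0.1 = 0.002975
poisonous: 0.3 × 0.4 × (1−0.8) × 0.25 = 0.006
P(poisonous | x) = 0.006 / 0.008975 ≈ 0.6685

0.6685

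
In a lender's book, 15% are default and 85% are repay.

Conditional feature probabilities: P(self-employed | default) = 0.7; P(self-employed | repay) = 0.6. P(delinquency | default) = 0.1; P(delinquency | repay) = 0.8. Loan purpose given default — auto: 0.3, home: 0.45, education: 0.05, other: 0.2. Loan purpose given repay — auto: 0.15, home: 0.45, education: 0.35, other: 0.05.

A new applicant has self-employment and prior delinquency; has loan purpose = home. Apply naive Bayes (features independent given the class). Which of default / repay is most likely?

default: 0.15 × 0.7 × 0.1 × 0.45 = 0.004725
repay: 0.85 × 0.6 × 0.8 × 0.45 = 0.1836
Highest score → repay.

repay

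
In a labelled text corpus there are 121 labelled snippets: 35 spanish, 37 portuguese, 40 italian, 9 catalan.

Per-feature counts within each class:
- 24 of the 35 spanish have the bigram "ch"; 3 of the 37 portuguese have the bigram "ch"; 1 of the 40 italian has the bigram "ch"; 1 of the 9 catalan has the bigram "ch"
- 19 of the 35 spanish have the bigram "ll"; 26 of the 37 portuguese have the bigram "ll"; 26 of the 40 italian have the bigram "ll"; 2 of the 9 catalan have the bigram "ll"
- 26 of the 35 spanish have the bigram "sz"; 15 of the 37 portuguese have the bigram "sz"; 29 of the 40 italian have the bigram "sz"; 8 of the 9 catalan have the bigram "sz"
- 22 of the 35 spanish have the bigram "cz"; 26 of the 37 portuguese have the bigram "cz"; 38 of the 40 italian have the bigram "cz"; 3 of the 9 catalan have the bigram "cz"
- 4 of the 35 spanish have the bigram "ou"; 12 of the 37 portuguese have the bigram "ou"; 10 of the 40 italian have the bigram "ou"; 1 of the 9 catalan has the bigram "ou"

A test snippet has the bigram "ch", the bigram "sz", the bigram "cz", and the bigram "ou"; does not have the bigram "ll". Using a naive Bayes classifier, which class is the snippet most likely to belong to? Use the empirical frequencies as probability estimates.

spanish

spanish: (35/121) × (24/35) × (16/35) × (26/35) × (22/35) × (4/35) ≈ 0.00483871
portuguese: (37/121) × (3/37) × (11/37) × (15/37) × (26/37) × (12/37) ≈ 0.000681032
italian: (40/121) × (1/40) × (14/40) × (29/40) × (38/40) × (10/40) ≈ 0.000498063
catalan: (9/121) × (1/9) × (7/9) × (8/9) × (3/9) × (1/9) ≈ 0.000211619
Highest score → spanish.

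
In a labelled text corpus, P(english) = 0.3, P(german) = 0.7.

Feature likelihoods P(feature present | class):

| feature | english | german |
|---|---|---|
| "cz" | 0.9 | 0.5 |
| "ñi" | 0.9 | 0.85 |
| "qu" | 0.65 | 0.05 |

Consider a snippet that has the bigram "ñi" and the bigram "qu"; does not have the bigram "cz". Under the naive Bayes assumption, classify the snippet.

english: 0.3 × (1−0.9) × 0.9 × 0.65 = 0.01755
german: 0.7 × (1−0.5) × 0.85 × 0.05 = 0.014875
Highest score → english.

english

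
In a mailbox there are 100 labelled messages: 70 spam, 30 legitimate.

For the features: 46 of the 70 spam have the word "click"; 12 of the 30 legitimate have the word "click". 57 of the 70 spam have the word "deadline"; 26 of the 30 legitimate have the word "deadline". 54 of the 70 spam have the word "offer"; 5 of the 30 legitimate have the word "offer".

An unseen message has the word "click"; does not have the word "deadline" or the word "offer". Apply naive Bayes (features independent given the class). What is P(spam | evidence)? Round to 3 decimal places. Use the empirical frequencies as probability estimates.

spam: (70/100) × (46/70) × (13/70) × (16/70) ≈ 0.0195265
legitimate: (30/100) × (12/30) × (4/30) × (25/30) ≈ 0.0133333
P(spam | x) = 0.0195265 / 0.0328598 ≈ 0.594

0.594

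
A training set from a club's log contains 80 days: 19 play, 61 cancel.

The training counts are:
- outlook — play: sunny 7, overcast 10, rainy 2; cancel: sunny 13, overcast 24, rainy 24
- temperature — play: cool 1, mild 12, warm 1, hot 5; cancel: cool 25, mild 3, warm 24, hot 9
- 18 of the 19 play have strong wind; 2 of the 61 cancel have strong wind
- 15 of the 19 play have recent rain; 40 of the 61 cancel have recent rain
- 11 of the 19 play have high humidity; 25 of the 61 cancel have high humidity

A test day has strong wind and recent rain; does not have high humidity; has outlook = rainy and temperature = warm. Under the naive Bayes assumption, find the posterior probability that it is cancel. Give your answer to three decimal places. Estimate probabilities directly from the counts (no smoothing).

0.783

play: (19/80) × (2/19) × (1/19) × (18/19) × (15/19) × (8/19) ≈ 0.000414361
cancel: (61/80) × (24/61) × (24/61) × (2/61) × (40/61) × (36/61) ≈ 0.00149763
P(cancel | x) = 0.00149763 / 0.001911991 ≈ 0.783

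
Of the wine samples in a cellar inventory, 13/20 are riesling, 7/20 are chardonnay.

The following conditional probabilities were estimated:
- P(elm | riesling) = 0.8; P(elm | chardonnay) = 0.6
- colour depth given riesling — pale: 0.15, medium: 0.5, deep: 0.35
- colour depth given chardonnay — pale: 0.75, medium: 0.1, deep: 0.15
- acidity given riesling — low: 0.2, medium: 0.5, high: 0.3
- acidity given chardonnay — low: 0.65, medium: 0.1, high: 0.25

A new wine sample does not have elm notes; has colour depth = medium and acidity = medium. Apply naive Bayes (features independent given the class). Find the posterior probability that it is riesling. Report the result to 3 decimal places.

0.959

riesling: 0.65 × (1−0.8) × 0.5 × 0.5 = 0.0325
chardonnay: 0.35 × (1−0.6) × 0.1 × 0.1 = 0.0014
P(riesling | x) = 0.0325 / 0.0339 ≈ 0.959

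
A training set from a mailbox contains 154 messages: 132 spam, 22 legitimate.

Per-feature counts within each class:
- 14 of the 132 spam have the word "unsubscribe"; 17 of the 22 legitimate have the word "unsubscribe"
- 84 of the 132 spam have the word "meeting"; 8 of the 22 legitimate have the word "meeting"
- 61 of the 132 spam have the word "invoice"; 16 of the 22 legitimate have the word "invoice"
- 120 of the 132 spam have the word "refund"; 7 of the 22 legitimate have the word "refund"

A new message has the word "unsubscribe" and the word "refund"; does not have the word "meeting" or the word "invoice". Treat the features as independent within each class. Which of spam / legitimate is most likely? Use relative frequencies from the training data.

spam: (132/154) × (14/132) × (48/132) × (71/132) × (120/132) ≈ 0.0161647
legitimate: (22/154) × (17/22) × (14/22) × (6/22) × (7/22) ≈ 0.0060959
Highest score → spam.

spam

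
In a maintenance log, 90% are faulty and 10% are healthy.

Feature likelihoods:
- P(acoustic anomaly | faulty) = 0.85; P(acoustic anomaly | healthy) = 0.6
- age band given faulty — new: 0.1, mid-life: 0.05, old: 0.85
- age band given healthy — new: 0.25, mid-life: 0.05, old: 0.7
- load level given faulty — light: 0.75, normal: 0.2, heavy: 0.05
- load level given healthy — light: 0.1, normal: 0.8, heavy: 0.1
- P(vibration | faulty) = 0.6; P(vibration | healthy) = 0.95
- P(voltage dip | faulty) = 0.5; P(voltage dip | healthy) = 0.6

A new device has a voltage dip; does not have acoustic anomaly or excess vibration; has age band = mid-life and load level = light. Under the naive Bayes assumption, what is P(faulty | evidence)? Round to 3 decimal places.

faulty: 0.9 × (1−0.85) × 0.05 × 0.75 × (1−0.6) × 0.5 = 0.0010125
healthy: 0.1 × (1−0.6) × 0.05 × 0.1 × (1−0.95) × 0.6 = 0.000006
P(faulty | x) = 0.0010125 / 0.0010185 ≈ 0.994

0.994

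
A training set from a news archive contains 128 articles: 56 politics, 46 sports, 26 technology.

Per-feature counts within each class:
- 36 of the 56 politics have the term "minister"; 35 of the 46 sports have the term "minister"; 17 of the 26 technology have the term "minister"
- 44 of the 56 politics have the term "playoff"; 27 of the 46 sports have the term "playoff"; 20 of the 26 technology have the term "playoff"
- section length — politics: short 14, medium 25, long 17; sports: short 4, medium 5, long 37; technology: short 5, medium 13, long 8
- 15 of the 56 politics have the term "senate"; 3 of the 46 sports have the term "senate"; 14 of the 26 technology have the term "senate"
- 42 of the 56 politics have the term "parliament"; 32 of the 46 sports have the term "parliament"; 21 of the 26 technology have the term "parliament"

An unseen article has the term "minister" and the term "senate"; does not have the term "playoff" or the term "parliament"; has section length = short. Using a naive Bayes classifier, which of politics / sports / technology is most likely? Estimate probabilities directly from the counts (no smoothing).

politics

politics: (56/128) × (36/56) × (12/56) × (14/56) × (15/56) × (14/56) ≈ 0.00100895
sports: (46/128) × (35/46) × (19/46) × (4/46) × (3/46) × (14/46) ≈ 0.000194935
technology: (26/128) × (17/26) × (6/26) × (5/26) × (14/26) × (5/26) ≈ 0.00061033
Highest score → politics.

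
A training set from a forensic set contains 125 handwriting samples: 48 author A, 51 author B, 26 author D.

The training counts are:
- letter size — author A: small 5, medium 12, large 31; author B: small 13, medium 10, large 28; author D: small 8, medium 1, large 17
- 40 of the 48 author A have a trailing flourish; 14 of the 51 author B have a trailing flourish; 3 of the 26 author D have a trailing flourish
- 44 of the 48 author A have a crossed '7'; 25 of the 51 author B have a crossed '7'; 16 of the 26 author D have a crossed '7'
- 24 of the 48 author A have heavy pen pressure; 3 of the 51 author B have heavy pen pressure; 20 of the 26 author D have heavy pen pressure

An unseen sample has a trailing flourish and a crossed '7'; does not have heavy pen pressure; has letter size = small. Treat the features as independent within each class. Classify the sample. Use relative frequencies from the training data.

author A

author A: (48/125) × (5/48) × (40/48) × (44/48) × (24/48) ≈ 0.0152778
author B: (51/125) × (13/51) × (14/51) × (25/51) × (48/51) ≈ 0.0131714
author D: (26/125) × (8/26) × (3/26) × (16/26) × (6/26) ≈ 0.0010487
Highest score → author A.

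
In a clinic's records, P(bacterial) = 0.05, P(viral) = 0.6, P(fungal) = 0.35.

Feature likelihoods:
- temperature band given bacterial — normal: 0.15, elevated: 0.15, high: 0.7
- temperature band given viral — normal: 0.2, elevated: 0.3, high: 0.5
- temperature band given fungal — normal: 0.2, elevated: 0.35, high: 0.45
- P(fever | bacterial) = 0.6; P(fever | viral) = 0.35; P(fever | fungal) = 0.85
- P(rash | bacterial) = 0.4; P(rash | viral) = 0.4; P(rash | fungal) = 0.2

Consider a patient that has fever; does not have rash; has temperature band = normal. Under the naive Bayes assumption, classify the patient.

bacterial: 0.05 × 0.15 × 0.6 × (1−0.4) = 0.0027
viral: 0.6 × 0.2 × 0.35 × (1−0.4) = 0.0252
fungal: 0.35 × 0.2 × 0.85 × (1−0.2) = 0.0476
Highest score → fungal.

fungal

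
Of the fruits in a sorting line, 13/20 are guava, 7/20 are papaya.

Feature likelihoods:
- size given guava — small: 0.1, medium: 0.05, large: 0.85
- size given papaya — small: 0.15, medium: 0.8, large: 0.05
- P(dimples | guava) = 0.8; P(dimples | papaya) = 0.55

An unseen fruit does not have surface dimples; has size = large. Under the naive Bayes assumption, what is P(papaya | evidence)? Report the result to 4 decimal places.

0.0665

guava: 0.65 × 0.85 × (1−0.8) = 0.1105
papaya: 0.35 × 0.05 × (1−0.55) = 0.007875
P(papaya | x) = 0.007875 / 0.118375 ≈ 0.0665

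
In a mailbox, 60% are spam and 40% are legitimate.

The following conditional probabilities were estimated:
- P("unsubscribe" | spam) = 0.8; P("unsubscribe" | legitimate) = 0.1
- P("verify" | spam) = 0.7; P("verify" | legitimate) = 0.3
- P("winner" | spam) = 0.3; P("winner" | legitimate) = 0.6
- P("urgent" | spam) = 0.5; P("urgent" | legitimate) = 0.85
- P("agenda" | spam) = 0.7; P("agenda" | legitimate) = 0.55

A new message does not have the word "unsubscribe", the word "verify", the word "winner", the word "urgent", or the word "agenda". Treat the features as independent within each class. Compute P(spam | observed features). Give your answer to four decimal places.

spam: 0.6 × (1−0.8) × (1−0.7) × (1−0.3) × (1−0.5) × (1−0.7) = 0.00378
legitimate: 0.4 × (1−0.1) × (1−0.3) × (1−0.6) × (1−0.85) × (1−0.55) = 0.006804
P(spam | x) = 0.00378 / 0.010584 ≈ 0.3571

0.3571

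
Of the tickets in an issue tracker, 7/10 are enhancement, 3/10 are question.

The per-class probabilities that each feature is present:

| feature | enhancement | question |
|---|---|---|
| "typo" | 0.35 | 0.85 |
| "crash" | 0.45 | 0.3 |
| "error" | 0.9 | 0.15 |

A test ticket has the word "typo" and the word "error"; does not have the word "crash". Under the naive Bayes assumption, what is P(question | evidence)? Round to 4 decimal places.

0.1809

enhancement: 0.7 × 0.35 × (1−0.45) × 0.9 = 0.121275
question: 0.3 × 0.85 × (1−0.3) × 0.15 = 0.026775
P(question | x) = 0.026775 / 0.14805 ≈ 0.1809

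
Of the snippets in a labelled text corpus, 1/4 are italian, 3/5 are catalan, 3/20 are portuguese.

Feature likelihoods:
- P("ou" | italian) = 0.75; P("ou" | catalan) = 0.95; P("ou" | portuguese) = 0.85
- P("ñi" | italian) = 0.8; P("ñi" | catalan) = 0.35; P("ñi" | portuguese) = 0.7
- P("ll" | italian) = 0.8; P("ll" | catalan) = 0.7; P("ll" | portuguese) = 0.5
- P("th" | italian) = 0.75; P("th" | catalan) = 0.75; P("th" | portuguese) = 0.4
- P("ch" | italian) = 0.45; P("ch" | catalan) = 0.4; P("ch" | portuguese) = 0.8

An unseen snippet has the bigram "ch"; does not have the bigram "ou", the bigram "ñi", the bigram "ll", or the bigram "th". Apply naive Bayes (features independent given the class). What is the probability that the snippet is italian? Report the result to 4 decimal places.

italian: 0.25 × (1−0.75) × (1−0.8) × (1−0.8) × (1−0.75) × 0.45 = 0.00028125
catalan: 0.6 × (1−0.95) × (1−0.35) × (1−0.7) × (1−0.75) × 0.4 = 0.000585
portuguese: 0.15 × (1−0.85) × (1−0.7) × (1−0.5) × (1−0.4) × 0.8 = 0.00162
P(italian | x) = 0.00028125 / 0.00248625 ≈ 0.1131

0.1131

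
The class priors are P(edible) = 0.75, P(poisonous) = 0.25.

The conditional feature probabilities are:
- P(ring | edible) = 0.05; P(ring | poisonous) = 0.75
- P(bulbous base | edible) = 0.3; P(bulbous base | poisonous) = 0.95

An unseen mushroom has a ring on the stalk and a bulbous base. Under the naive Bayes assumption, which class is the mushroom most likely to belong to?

edible: 0.75 × 0.05 × 0.3 = 0.01125
poisonous: 0.25 × 0.75 × 0.95 = 0.178125
Highest score → poisonous.

poisonous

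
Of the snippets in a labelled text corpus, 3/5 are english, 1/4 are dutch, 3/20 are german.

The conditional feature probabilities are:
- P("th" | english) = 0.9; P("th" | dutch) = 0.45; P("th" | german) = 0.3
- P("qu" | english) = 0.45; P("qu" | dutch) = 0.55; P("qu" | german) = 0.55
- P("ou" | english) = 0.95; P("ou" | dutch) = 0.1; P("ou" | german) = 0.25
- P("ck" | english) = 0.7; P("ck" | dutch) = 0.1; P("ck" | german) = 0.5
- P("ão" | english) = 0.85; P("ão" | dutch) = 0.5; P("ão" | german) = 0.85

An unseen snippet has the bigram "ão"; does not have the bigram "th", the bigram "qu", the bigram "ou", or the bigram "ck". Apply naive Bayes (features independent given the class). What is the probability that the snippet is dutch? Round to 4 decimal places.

english: 0.6 × (1−0.9) × (1−0.45) × (1−0.95) × (1−0.7) × 0.85 = 0.00042075
dutch: 0.25 × (1−0.45) × (1−0.55) × (1−0.1) × (1−0.1) × 0.5 = 0.025059375
german: 0.15 × (1−0.3) × (1−0.55) × (1−0.25) × (1−0.5) × 0.85 = 0.0150609375
P(dutch | x) = 0.025059375 / 0.0405410625 ≈ 0.6181

0.6181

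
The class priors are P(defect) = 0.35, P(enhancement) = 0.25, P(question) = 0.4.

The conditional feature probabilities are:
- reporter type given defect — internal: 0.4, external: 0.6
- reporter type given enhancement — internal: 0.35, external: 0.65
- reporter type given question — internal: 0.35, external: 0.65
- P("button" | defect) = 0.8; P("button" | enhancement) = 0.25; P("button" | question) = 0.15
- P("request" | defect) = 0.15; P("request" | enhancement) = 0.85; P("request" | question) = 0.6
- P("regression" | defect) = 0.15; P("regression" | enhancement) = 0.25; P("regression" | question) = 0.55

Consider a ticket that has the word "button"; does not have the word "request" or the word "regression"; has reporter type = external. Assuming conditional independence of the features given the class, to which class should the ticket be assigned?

defect

defect: 0.35 × 0.6 × 0.8 × (1−0.15) × (1−0.15) = 0.12138
enhancement: 0.25 × 0.65 × 0.25 × (1−0.85) × (1−0.25) = 0.0045703125
question: 0.4 × 0.65 × 0.15 × (1−0.6) × (1−0.55) = 0.00702
Highest score → defect.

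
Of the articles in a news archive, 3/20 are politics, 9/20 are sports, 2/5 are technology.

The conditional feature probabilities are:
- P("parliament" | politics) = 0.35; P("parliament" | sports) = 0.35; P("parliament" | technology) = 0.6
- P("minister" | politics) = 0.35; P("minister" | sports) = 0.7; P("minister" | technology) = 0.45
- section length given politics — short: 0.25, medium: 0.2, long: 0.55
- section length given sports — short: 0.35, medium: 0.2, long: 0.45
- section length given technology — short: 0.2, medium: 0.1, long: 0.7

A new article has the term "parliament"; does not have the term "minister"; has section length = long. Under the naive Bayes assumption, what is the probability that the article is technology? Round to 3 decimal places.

politics: 0.15 × 0.35 × (1−0.35) × 0.55 = 0.01876875
sports: 0.45 × 0.35 × (1−0.7) × 0.45 = 0.0212625
technology: 0.4 × 0.6 × (1−0.45) × 0.7 = 0.0924
P(technology | x) = 0.0924 / 0.13243125 ≈ 0.698

0.698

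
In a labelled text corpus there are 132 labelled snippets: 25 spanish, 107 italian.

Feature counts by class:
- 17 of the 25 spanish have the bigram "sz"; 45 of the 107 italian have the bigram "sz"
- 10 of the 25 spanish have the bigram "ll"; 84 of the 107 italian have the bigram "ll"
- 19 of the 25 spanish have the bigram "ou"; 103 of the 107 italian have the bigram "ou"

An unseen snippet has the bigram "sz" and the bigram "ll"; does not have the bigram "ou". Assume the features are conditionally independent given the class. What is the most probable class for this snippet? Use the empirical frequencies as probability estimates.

spanish: (25/132) × (17/25) × (10/25) × (6/25) ≈ 0.0123636
italian: (107/132) × (45/107) × (84/107) × (4/107) ≈ 0.0100048
Highest score → spanish.

spanish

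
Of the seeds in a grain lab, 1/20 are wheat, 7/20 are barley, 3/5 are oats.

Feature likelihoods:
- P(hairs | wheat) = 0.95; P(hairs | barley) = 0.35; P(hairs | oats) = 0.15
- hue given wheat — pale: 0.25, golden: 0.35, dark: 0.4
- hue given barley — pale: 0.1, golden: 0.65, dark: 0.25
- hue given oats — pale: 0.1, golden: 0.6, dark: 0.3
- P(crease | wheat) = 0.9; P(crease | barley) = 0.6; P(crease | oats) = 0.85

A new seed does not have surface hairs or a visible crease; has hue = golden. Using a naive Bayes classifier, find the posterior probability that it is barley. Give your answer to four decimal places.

wheat: 0.05 × (1−0.95) × 0.35 × (1−0.9) = 0.0000875
barley: 0.35 × (1−0.35) × 0.65 × (1−0.6) = 0.05915
oats: 0.6 × (1−0.15) × 0.6 × (1−0.85) = 0.0459
P(barley | x) = 0.05915 / 0.1051375 ≈ 0.5626

0.5626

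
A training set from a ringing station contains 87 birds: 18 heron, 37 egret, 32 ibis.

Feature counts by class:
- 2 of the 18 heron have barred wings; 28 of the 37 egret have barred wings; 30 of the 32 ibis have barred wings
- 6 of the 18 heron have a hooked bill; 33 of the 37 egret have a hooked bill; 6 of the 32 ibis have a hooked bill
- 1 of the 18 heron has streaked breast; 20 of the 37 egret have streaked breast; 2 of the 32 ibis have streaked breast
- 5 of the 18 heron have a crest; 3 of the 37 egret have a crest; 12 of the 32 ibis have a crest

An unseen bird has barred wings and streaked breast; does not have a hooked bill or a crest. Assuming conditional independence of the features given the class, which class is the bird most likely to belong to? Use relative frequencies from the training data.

heron: (18/87) × (2/18) × (12/18) × (1/18) × (13/18) ≈ 0.000614919
egret: (37/87) × (28/37) × (4/37) × (20/37) × (34/37) ≈ 0.0172823
ibis: (32/87) × (30/32) × (26/32) × (2/32) × (20/32) ≈ 0.0109442
Highest score → egret.

egret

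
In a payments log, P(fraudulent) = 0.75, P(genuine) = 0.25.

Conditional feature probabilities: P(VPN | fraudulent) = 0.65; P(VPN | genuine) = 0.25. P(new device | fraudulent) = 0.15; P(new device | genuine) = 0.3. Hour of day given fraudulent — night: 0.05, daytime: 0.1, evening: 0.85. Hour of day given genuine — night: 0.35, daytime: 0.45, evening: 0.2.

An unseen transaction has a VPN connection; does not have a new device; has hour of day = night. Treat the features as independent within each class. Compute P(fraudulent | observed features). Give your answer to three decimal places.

fraudulent: 0.75 × 0.65 × (1−0.15) × 0.05 = 0.02071875
genuine: 0.25 × 0.25 × (1−0.3) × 0.35 = 0.0153125
P(fraudulent | x) = 0.02071875 / 0.03603125 ≈ 0.575

0.575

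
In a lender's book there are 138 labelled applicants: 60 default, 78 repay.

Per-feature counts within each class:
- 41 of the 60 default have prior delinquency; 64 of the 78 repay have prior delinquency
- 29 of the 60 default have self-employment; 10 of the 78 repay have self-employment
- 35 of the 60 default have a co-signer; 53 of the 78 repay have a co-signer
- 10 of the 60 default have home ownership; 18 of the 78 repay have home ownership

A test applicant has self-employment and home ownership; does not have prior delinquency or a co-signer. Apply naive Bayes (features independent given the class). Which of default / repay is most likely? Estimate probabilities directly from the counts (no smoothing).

default

default: (60/138) × (19/60) × (29/60) × (25/60) × (10/60) ≈ 0.00462124
repay: (78/138) × (14/78) × (10/78) × (25/78) × (18/78) ≈ 0.000962006
Highest score → default.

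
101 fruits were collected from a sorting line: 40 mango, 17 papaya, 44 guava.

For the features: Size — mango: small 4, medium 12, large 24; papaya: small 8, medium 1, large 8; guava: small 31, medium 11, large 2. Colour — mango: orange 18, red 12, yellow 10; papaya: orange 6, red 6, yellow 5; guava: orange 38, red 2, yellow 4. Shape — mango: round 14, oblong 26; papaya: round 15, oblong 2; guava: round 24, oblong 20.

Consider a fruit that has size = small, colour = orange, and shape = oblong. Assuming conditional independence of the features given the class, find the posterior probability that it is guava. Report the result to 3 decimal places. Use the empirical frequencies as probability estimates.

mango: (40/101) × (4/40) × (18/40) × (26/40) ≈ 0.0115842
papaya: (17/101) × (8/17) × (6/17) × (2/17) ≈ 0.00328891
guava: (44/101) × (31/44) × (38/44) × (20/44) ≈ 0.120489
P(guava | x) = 0.120489 / 0.13536211 ≈ 0.890

0.890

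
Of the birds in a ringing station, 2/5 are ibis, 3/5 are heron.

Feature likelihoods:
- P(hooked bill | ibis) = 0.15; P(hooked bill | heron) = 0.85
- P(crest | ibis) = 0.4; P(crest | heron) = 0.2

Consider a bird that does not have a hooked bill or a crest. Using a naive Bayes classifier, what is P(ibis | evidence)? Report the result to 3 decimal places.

ibis: 0.4 × (1−0.15) × (1−0.4) = 0.204
heron: 0.6 × (1−0.85) × (1−0.2) = 0.072
P(ibis | x) = 0.204 / 0.276 ≈ 0.739

0.739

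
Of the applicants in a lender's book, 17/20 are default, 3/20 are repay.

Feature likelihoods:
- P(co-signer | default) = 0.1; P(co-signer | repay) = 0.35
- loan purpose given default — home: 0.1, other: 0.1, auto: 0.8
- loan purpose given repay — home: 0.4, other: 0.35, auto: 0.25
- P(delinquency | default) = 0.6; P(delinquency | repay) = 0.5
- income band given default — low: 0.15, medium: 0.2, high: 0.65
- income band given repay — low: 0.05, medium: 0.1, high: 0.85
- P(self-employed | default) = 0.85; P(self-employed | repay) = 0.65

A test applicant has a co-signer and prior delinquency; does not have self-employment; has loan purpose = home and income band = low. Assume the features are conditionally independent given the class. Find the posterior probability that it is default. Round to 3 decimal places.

default: 0.85 × 0.1 × 0.1 × 0.6 × 0.15 × (1−0.85) = 0.00011475
repay: 0.15 × 0.35 × 0.4 × 0.5 × 0.05 × (1−0.65) = 0.00018375
P(default | x) = 0.00011475 / 0.0002985 ≈ 0.384

0.384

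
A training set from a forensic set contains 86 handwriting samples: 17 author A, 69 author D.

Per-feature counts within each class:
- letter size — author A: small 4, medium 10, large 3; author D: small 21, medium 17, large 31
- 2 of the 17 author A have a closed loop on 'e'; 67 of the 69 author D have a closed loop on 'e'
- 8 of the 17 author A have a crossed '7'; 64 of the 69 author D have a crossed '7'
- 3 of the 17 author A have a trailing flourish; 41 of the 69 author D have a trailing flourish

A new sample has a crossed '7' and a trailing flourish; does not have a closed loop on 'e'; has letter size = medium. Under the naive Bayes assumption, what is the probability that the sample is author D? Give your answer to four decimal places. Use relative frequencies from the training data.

author A: (17/86) × (10/17) × (15/17) × (8/17) × (3/17) ≈ 0.00852035
author D: (69/86) × (17/69) × (2/69) × (64/69) × (41/69) ≈ 0.00315789
P(author D | x) = 0.00315789 / 0.01167824 ≈ 0.2704

0.2704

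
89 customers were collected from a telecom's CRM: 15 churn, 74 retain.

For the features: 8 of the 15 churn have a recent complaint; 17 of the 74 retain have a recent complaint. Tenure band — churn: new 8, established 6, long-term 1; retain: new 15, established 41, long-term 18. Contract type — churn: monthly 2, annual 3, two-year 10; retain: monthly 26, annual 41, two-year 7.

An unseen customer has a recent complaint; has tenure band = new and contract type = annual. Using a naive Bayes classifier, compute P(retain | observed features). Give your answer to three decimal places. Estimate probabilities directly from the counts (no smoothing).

churn: (15/89) × (8/15) × (8/15) × (3/15) ≈ 0.00958801
retain: (74/89) × (17/74) × (15/74) × (41/74) ≈ 0.0214521
P(retain | x) = 0.0214521 / 0.03104011 ≈ 0.691

0.691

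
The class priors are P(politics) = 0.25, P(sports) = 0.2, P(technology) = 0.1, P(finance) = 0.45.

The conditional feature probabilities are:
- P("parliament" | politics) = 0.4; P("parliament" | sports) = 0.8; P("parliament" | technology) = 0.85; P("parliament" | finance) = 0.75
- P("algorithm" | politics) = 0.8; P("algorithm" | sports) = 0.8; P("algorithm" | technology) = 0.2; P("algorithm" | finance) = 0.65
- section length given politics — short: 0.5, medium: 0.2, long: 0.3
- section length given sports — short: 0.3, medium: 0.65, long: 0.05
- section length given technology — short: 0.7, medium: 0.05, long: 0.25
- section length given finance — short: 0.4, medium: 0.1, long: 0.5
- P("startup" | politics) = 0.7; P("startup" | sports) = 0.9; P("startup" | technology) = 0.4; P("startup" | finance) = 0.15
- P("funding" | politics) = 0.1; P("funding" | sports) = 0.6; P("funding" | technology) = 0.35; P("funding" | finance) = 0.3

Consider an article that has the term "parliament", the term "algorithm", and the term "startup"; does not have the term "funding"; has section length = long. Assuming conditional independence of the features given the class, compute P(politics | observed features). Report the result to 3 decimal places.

0.503

politics: 0.25 × 0.4 × 0.8 × 0.3 × 0.7 × (1−0.1) = 0.01512
sports: 0.2 × 0.8 × 0.8 × 0.05 × 0.9 × (1−0.6) = 0.002304
technology: 0.1 × 0.85 × 0.2 × 0.25 × 0.4 × (1−0.35) = 0.001105
finance: 0.45 × 0.75 × 0.65 × 0.5 × 0.15 × (1−0.3) = 0.0115171875
P(politics | x) = 0.01512 / 0.0300461875 ≈ 0.503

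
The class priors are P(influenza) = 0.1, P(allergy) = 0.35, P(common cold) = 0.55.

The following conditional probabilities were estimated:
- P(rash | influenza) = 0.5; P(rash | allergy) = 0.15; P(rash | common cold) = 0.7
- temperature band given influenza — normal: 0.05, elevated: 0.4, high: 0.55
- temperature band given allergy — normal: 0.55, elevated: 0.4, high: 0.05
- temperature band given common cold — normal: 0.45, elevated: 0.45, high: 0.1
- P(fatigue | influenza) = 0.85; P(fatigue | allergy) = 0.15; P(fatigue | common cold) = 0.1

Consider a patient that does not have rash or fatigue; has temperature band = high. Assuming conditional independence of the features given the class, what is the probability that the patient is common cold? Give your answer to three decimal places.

0.470

influenza: 0.1 × (1−0.5) × 0.55 × (1−0.85) = 0.004125
allergy: 0.35 × (1−0.15) × 0.05 × (1−0.15) = 0.01264375
common cold: 0.55 × (1−0.7) × 0.1 × (1−0.1) = 0.01485
P(common cold | x) = 0.01485 / 0.03161875 ≈ 0.470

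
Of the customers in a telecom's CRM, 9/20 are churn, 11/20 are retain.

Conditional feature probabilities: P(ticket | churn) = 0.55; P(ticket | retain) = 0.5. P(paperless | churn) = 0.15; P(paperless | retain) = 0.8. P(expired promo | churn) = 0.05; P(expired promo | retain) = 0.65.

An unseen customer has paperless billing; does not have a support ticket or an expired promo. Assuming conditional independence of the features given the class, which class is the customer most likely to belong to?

retain

churn: 0.45 × (1−0.55) × 0.15 × (1−0.05) = 0.02885625
retain: 0.55 × (1−0.5) × 0.8 × (1−0.65) = 0.077
Highest score → retain.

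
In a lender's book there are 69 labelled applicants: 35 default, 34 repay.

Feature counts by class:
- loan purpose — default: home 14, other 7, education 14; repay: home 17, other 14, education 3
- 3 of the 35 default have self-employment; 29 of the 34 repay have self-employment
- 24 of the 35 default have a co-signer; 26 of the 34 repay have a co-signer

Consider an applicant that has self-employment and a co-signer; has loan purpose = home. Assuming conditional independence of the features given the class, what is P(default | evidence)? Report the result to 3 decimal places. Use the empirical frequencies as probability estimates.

0.069

default: (35/69) × (14/35) × (3/35) × (24/35) ≈ 0.0119255
repay: (34/69) × (17/34) × (29/34) × (26/34) ≈ 0.160699
P(default | x) = 0.0119255 / 0.1726245 ≈ 0.069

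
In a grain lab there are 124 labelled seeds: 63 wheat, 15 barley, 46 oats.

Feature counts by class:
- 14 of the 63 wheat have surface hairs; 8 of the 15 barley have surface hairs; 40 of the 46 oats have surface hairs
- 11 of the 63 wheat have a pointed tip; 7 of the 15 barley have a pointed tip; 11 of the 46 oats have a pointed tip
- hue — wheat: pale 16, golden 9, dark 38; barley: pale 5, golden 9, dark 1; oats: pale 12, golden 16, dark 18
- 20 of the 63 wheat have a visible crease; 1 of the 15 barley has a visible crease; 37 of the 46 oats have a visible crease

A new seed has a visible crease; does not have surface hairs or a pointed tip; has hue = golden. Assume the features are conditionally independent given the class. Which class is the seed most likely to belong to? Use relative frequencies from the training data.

wheat: (63/124) × (49/63) × (52/63) × (9/63) × (20/63) ≈ 0.0147921
barley: (15/124) × (7/15) × (8/15) × (9/15) × (1/15) ≈ 0.0012043
oats: (46/124) × (6/46) × (35/46) × (16/46) × (37/46) ≈ 0.0103002
Highest score → wheat.

wheat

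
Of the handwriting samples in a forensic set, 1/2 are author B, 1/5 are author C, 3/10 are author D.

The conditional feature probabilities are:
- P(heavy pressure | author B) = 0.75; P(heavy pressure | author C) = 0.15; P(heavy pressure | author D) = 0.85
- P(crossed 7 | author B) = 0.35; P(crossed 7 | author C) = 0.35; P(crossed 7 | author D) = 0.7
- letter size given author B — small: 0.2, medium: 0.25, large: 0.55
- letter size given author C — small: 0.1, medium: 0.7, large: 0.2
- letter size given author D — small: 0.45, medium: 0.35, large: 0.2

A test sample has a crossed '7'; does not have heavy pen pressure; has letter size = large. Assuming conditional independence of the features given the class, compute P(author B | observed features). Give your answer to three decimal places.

author B: 0.5 × (1−0.75) × 0.35 × 0.55 = 0.0240625
author C: 0.2 × (1−0.15) × 0.35 × 0.2 = 0.0119
author D: 0.3 × (1−0.85) × 0.7 × 0.2 = 0.0063
P(author B | x) = 0.0240625 / 0.0422625 ≈ 0.569

0.569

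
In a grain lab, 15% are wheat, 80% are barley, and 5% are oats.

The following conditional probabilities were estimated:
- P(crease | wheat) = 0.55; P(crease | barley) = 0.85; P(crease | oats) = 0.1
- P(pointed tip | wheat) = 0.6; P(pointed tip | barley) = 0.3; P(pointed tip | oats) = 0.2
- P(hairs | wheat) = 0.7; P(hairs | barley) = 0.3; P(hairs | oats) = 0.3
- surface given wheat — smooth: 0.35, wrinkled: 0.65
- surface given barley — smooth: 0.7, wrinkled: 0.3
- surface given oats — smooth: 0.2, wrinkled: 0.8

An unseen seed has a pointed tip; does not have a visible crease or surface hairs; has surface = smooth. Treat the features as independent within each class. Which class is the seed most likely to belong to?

wheat: 0.15 × (1−0.55) × 0.6 × (1−0.7) × 0.35 = 0.0042525
barley: 0.8 × (1−0.85) × 0.3 × (1−0.3) × 0.7 = 0.01764
oats: 0.05 × (1−0.1) × 0.2 × (1−0.3) × 0.2 = 0.00126
Highest score → barley.

barley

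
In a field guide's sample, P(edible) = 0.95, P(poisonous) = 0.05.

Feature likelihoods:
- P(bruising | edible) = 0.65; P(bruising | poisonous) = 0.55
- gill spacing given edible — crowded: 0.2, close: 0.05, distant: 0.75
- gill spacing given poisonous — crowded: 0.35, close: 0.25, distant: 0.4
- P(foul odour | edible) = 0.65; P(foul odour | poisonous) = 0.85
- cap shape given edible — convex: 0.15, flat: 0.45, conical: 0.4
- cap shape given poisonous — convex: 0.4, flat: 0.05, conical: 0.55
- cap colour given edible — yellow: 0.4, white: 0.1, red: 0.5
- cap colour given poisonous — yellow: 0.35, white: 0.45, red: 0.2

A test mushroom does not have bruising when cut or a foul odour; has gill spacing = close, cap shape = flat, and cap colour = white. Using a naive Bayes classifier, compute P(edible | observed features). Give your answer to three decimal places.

0.932

edible: 0.95 × (1−0.65) × 0.05 × (1−0.65) × 0.45 × 0.1 = 0.00026184375
poisonous: 0.05 × (1−0.55) × 0.25 × (1−0.85) × 0.05 × 0.45 = 0.000018984375
P(edible | x) = 0.00026184375 / 0.000280828125 ≈ 0.932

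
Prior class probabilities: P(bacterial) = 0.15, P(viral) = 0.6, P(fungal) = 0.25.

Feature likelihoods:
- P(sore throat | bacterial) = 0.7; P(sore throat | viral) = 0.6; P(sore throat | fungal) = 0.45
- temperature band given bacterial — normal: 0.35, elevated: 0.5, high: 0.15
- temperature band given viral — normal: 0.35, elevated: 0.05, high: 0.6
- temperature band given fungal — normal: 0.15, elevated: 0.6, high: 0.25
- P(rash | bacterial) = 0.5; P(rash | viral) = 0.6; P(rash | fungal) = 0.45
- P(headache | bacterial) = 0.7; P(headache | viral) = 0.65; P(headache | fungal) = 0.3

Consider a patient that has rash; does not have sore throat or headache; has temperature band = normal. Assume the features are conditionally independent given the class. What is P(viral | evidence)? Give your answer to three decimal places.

bacterial: 0.15 × (1−0.7) × 0.35 × 0.5 × (1−0.7) = 0.0023625
viral: 0.6 × (1−0.6) × 0.35 × 0.6 × (1−0.65) = 0.01764
fungal: 0.25 × (1−0.45) × 0.15 × 0.45 × (1−0.3) = 0.006496875
P(viral | x) = 0.01764 / 0.026499375 ≈ 0.666

0.666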